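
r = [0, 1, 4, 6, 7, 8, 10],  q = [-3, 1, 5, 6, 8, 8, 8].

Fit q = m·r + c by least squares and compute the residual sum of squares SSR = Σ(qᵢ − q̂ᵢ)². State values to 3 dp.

The normal equations are: 266·m + 36·c = 257;  36·m + 7·c = 33.
Eliminating c: 7·(row 1) − 36·(row 2) gives 566·m = 7·257 − 36·33 = 611, so m = 611/566.
Then c = (33 − 36·(611/566))/7 = -237/283.
Residuals: -612/283, 429/566, 430/283, 102/283, 725/566, 57/283, -554/283; SSR = 7473/566.

SSR = 13.203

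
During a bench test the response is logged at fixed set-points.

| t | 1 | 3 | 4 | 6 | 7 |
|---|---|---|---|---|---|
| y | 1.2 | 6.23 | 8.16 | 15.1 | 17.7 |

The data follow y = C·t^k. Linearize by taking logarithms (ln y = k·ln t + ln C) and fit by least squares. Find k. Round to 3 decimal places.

Taking logs, ln y = k·ln t + ln C, so regress ln y on ln t.
AᵀA = [[10.1257, 6.2226]; [6.2226, 5]], rhs = [15.3757, 9.6992]ᵀ  (here Σln t = 6.2226, Σ(ln t)² = 10.1257, Σln y = 9.6992, Σln t·ln y = 15.3757).
Slope k = (n·Σln t·ln y − Σln t·Σln y)/(n·Σ(ln t)² − (Σln t)²) = (5·15.3757 − 6.2226·9.6992)/11.9082 = 1.38767; ln C = (Σln y − k·Σln t)/n = 0.21287.

k = 1.388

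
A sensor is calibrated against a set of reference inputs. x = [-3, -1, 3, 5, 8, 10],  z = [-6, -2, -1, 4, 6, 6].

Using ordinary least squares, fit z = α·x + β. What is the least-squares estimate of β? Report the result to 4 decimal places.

Setting ∂/∂α … = 0 gives: 208·α + 22·β = 145;  22·α + 6·β = 7.
(Σx·x = 208, Σx = 22, Σ1 = 6, Σx·z = 145, Σz = 7.)
Determinant 208·6 − 22² = 764.
α = (145·6 − 22·7)/764 = 179/191; β = (208·7 − 22·145)/764 = -867/382.

β = -2.2696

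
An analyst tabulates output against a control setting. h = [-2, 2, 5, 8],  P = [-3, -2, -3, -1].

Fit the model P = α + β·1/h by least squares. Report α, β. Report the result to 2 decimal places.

Normal-equation sums: Σ1 = 4, Σ1/h = 13/40, Σ1/h·1/h = 889/1600.
And ΣP = -9, Σ1/h·P = -9/40.
So AᵀA·[α, β]ᵀ = AᵀP: [[4, 13/40]; [13/40, 889/1600]]·[α, β]ᵀ = [-9, -9/40]ᵀ.
det = 4·(889/1600) − (13/40)² = 3387/1600.
α = ((-9)·(889/1600) − (13/40)·(-9/40))/(3387/1600) = -2628/1129; β = (4·(-9/40) − (13/40)·(-9))/(3387/1600) = 1080/1129.

α = -2.33, β = 0.96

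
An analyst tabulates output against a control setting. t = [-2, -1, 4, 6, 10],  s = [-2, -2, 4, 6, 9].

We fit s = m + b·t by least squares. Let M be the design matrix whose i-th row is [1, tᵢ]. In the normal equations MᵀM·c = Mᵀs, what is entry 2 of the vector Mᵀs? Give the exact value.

148

Entry 2 ↔ basis t, so (Mᵀs)_{2} = Σᵢ (t)·sᵢ = (-2)·(-2) + (-1)·(-2) + (4)·(4) + (6)·(6) + (10)·(9) = 148.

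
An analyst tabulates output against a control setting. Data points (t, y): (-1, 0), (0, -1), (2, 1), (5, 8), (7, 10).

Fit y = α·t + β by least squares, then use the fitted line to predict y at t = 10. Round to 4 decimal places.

ŷ = 14.2743

With design matrix X, XᵀX = [[79, 13]; [13, 5]] and Xᵀy = [112, 18]ᵀ.
Δ = 79·5 − 13² = 226.
α = (112·5 − 13·18)/226 = 163/113; β = (79·18 − 13·112)/226 = -17/113.
At t = 10: ŷ = (163/113)·(10) + (-17/113)·(1) = 1613/113.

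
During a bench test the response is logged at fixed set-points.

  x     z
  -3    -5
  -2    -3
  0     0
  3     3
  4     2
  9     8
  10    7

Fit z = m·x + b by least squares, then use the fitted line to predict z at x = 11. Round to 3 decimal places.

ẑ = 9.099

Normal-equation sums: Σx·x = 219, Σx = 21, Σ1 = 7.
And Σx·z = 180, Σz = 12.
Eliminating b: 7·(row 1) − 21·(row 2) gives 1092·m = 7·180 − 21·12 = 1008, so m = 12/13.
Then b = (12 − 21·(12/13))/7 = -96/91.
At x = 11: ẑ = (12/13)·(11) + (-96/91)·(1) = 828/91.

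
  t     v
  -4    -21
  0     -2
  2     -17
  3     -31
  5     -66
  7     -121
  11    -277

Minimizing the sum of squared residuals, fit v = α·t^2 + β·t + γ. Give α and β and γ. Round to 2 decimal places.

Normal-equation sums: Σt^2·t^2 = 18020, Σt^2·t = 1770, Σt^2 = 224, Σt·t = 224, Σt = 24, Σ1 = 7.
Right-hand side: Σt^2·v = -41779, Σt·v = -4267, Σv = -535.
Inverting the 3×3 Gram matrix, [α, β, γ]ᵀ = [-3699335/1868578, -5920241/1868578, -2068029/934289]ᵀ.

α = -1.98, β = -3.17, γ = -2.21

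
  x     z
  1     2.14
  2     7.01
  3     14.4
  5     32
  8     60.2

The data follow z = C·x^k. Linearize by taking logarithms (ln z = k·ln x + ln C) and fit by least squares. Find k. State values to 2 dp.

k = 1.62

With ln zᵢ as the transformed response and ln xᵢ as the regressor:
Σln x = 5.4806, Σ(ln x)² = 8.6018, Σln z = 12.9388, Σln x·ln z = 18.3788.
Equations: 8.6018·k + 5.4806·ln C = 18.3788;  5.4806·k + 5·ln C = 12.9388.
Solving (det = 12.9714): k = 1.61749, ln C = 0.81478.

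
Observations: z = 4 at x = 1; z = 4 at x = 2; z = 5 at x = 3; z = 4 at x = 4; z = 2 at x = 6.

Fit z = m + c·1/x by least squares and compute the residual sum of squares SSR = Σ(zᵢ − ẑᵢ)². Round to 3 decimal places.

SSR = 4.339

Normal-equation sums: Σ1 = 5, Σ1/x = 9/4, Σ1/x·1/x = 209/144.
And Σz = 19, Σ1/x·z = 9.
Determinant 5·(209/144) − (9/4)² = 79/36.
m = (19·(209/144) − (9/4)·9)/(79/36) = 1055/316; c = (5·9 − (9/4)·19)/(79/36) = 81/79.
Residuals: -115/316, 47/316, 417/316, 32/79, -477/316; SSR = 1371/316.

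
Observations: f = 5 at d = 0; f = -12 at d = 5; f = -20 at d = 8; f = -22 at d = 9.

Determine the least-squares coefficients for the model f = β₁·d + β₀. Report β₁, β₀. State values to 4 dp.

Sums needed: Σd·d = 170, Σd = 22, Σ1 = 4.
Moment sums: Σd·f = -418, Σf = -49.
Normal equations: [[170, 22]; [22, 4]]·[β₁, β₀]ᵀ = [-418, -49]ᵀ.
Δ = 170·4 − 22² = 196.
β₁ = ((-418)·4 − 22·(-49))/196 = -297/98; β₀ = (170·(-49) − 22·(-418))/196 = 433/98.

β₁ = -3.0306, β₀ = 4.4184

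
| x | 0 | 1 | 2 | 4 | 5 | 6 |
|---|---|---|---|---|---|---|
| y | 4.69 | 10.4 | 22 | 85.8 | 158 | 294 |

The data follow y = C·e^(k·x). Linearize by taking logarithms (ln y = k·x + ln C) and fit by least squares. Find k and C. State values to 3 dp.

k = 0.686, C = 5.140

Let Y = ln y. Fitting Y = k·x + ln C by least squares:
Σx = 18.0000, Σ(x)² = 82.0000, Σln y = 22.1765, Σx·ln y = 85.7464.
Normal system: [[82.0000, 18.0000]; [18.0000, 6]]·[k, ln C]ᵀ = [85.7464, 22.1765]ᵀ.
Slope k = (n·Σx·ln y − Σx·Σln y)/(n·Σ(x)² − (Σx)²) = (6·85.7464 − 18.0000·22.1765)/168.0000 = 0.68632; ln C = (Σln y − k·Σx)/n = 1.63712, so C = exp(1.63712) = 5.14032.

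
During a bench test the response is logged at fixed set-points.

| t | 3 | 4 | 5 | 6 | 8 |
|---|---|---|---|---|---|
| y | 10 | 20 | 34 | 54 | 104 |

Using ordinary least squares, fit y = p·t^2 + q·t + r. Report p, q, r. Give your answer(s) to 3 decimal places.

p = 2.168, q = -4.996, r = 5.340

From the data, Σt^2·t^2 = 6354, Σt^2·t = 944, Σt^2 = 150, Σt·t = 150, Σt = 26, Σ1 = 5.
And Σt^2·y = 9860, Σt·y = 1436, Σy = 222.
Solving the 3×3 system (Gaussian elimination) gives p = 1472/679, q = -3392/679, r = 518/97.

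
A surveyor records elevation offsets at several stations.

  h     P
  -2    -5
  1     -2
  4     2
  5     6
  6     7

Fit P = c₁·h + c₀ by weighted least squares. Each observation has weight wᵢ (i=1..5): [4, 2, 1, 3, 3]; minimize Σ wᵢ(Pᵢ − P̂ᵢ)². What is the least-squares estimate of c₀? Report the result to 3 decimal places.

c₀ = -2.350

The normal system XᵀWX·[c₁, c₀]ᵀ = XᵀWP is [[217, 31]; [31, 13]]·[c₁, c₀]ᵀ = [260, 17]ᵀ.
det = 217·13 − 31² = 1860.
c₁ = (260·13 − 31·17)/1860 = 951/620; c₀ = (217·17 − 31·260)/1860 = -47/20.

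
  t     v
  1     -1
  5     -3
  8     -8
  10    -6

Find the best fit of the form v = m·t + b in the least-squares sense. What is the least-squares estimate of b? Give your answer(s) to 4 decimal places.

b = -0.3261

Normal-equation sums: Σt·t = 190, Σt = 24, Σ1 = 4.
Right-hand side: Σt·v = -140, Σv = -18.
AᵀA·[m, b]ᵀ = Aᵀv becomes [[190, 24]; [24, 4]]·[m, b]ᵀ = [-140, -18]ᵀ.
Eliminating b: 4·(row 1) − 24·(row 2) gives 184·m = 4·(-140) − 24·(-18) = -128, so m = -16/23.
Then b = ((-18) − 24·(-16/23))/4 = -15/46.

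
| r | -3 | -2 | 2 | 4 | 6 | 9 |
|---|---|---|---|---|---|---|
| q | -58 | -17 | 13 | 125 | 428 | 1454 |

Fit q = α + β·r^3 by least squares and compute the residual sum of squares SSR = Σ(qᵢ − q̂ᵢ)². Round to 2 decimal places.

MᵀM·[α, β]ᵀ = Mᵀq reads: 6·α + 982·β = 1945;  982·α + 583050·β = 1162220.
det = 6·583050 − 982² = 2533976.
α = (1945·583050 − 982·1162220)/2533976 = -3633895/1266988; β = (6·1162220 − 982·1945)/2533976 = 2531665/1266988.
Residuals: -748227/633494, 2348419/1266988, -148581/1266988, -19165/1266988, -934881/1266988, 125331/633494; SSR = 6877511/1266988.

SSR = 5.43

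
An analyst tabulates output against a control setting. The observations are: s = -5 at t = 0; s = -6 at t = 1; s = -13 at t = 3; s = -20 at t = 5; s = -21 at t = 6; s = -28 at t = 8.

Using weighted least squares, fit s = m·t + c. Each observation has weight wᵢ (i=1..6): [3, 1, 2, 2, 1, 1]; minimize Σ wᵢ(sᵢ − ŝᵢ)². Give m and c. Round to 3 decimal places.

m = -2.914, c = -4.568

Entries of AᵀWA: Σwᵢ·t·t = 169, Σwᵢ·t = 31, Σwᵢ·1 = 10.
Moment sums: Σwᵢ·t·s = -634, Σwᵢ·s = -136.
So AᵀWA·[m, c]ᵀ = AᵀWs: [[169, 31]; [31, 10]]·[m, c]ᵀ = [-634, -136]ᵀ.
Determinant 169·10 − 31² = 729.
m = ((-634)·10 − 31·(-136))/729 = -236/81; c = (169·(-136) − 31·(-634))/729 = -370/81.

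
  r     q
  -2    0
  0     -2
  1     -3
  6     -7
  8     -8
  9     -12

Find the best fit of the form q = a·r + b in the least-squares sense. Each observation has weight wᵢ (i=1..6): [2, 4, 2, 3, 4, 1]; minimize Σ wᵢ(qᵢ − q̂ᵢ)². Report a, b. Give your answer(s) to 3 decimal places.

From the data, Σwᵢ·r·r = 455, Σwᵢ·r = 57, Σwᵢ·1 = 16.
And Σwᵢ·r·q = -496, Σwᵢ·q = -79.
Normal equations: [[455, 57]; [57, 16]]·[a, b]ᵀ = [-496, -79]ᵀ.
Δ = 455·16 − 57² = 4031.
a = ((-496)·16 − 57·(-79))/4031 = -3433/4031; b = (455·(-79) − 57·(-496))/4031 = -7673/4031.

a = -0.852, b = -1.903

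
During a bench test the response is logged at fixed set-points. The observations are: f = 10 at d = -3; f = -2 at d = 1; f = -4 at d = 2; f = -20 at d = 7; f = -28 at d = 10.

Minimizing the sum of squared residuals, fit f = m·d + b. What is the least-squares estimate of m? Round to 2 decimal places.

Entries of AᵀA: Σd·d = 163, Σd = 17, Σ1 = 5.
Moment sums: Σd·f = -460, Σf = -44.
Determinant 163·5 − 17² = 526.
m = ((-460)·5 − 17·(-44))/526 = -776/263; b = (163·(-44) − 17·(-460))/526 = 324/263.

m = -2.95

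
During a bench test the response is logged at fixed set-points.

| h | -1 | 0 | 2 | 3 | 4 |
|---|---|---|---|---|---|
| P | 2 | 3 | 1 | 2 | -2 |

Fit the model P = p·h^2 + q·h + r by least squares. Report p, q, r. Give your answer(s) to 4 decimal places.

The normal system XᵀX·[p, q, r]ᵀ = XᵀP is [[354, 98, 30]; [98, 30, 8]; [30, 8, 5]]·[p, q, r]ᵀ = [-8, -2, 6]ᵀ.
Solving the 3×3 system (Gaussian elimination) gives p = -221/616, q = 227/616, r = 851/308.

p = -0.3588, q = 0.3685, r = 2.7630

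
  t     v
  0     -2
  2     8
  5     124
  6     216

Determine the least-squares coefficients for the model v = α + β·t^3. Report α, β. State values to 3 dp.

Setting ∂/∂α … = 0 gives: 4·α + 349·β = 346;  349·α + 62345·β = 62220.
(Σ1 = 4, Σt^3 = 349, Σt^3·t^3 = 62345, Σv = 346, Σt^3·v = 62220.)
Δ = 4·62345 − 349² = 127579.
α = (346·62345 − 349·62220)/127579 = -143410/127579; β = (4·62220 − 349·346)/127579 = 128126/127579.

α = -1.124, β = 1.004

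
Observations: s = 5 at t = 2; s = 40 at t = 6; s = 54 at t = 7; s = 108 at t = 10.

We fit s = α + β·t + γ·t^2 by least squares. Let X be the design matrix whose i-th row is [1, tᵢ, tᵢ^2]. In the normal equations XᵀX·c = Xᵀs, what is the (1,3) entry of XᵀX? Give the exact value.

189

Row 1 ↔ basis 1, column 3 ↔ basis t^2, so (XᵀX)_{1,3} = Σᵢ t^2 = (1)·(4) + (1)·(36) + (1)·(49) + (1)·(100) = 189.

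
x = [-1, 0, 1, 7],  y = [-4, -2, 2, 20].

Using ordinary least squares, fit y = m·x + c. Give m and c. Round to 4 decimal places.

Forming AᵀA = [[51, 7]; [7, 4]] and Aᵀy = [146, 16]ᵀ gives AᵀA·[m, c]ᵀ = Aᵀy.
det = 51·4 − 7² = 155.
m = (146·4 − 7·16)/155 = 472/155; c = (51·16 − 7·146)/155 = -206/155.

m = 3.0452, c = -1.3290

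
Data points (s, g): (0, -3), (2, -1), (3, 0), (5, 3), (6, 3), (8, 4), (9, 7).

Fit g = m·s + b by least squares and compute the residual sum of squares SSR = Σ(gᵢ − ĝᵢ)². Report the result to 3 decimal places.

Compute the Gram sums: Σs·s = 219, Σs = 33, Σ1 = 7.
For Mᵀg: Σs·g = 126, Σg = 13.
Δ = 219·7 − 33² = 444.
m = (126·7 − 33·13)/444 = 151/148; b = (219·13 − 33·126)/444 = -437/148.
Residuals: -7/148, -13/148, -4/37, 63/74, -25/148, -179/148, 57/74; SSR = 419/148.

SSR = 2.831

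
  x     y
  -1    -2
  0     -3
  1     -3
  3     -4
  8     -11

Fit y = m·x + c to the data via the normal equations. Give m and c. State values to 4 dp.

The normal equations are: 75·m + 11·c = -101;  11·m + 5·c = -23.
(Σx·x = 75, Σx = 11, Σ1 = 5, Σx·y = -101, Σy = -23.)
Δ = 75·5 − 11² = 254.
m = ((-101)·5 − 11·(-23))/254 = -126/127; c = (75·(-23) − 11·(-101))/254 = -307/127.

m = -0.9921, c = -2.4173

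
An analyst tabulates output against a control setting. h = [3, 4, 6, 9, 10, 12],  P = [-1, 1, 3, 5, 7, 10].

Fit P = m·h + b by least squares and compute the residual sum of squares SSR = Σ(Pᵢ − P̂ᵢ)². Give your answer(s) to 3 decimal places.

SSR = 1.984

Entries of XᵀX: Σh·h = 386, Σh = 44, Σ1 = 6.
Right-hand side: Σh·P = 254, ΣP = 25.
Normal equations: [[386, 44]; [44, 6]]·[m, b]ᵀ = [254, 25]ᵀ.
Δ = 386·6 − 44² = 380.
m = (254·6 − 44·25)/380 = 106/95; b = (386·25 − 44·254)/380 = -763/190.
Residuals: -63/190, 21/38, 61/190, -39/38, -27/190, 119/190; SSR = 377/190.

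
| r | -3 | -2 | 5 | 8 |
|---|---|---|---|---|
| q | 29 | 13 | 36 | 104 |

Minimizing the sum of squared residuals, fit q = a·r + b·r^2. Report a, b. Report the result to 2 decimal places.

From the data, Σr·r = 102, Σr·r^2 = 602, Σr^2·r^2 = 4818.
Moment sums: Σr·q = 899, Σr^2·q = 7869.
So AᵀA·[a, b]ᵀ = Aᵀq: [[102, 602]; [602, 4818]]·[a, b]ᵀ = [899, 7869]ᵀ.
Eliminating b: 4818·(row 1) − 602·(row 2) gives 129032·a = 4818·899 − 602·7869 = -405756, so a = -101439/32258.
Then b = (7869 − 602·(-101439/32258))/4818 = 32680/16129.

a = -3.14, b = 2.03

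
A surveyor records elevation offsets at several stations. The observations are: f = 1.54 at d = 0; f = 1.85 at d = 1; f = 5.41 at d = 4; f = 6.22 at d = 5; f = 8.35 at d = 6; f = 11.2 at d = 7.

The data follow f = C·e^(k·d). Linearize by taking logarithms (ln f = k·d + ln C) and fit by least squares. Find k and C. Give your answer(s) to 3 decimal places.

k = 0.290, C = 1.499

With ln fᵢ as the transformed response and dᵢ as the regressor:
XᵀX = [[127.0000, 23.0000]; [23.0000, 6]], rhs = [46.1520, 9.1012]ᵀ  (here Σd = 23.0000, Σ(d)² = 127.0000, Σln f = 9.1012, Σd·ln f = 46.1520).
Slope k = (n·Σd·ln f − Σd·Σln f)/(n·Σ(d)² − (Σd)²) = (6·46.1520 − 23.0000·9.1012)/233.0000 = 0.29007; ln C = (Σln f − k·Σd)/n = 0.40494, so C = exp(0.40494) = 1.49922.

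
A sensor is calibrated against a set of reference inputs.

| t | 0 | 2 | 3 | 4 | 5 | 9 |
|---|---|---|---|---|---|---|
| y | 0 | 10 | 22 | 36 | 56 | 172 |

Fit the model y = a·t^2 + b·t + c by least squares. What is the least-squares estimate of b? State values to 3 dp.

b = 1.192

With design matrix X, XᵀX = [[7539, 953, 135]; [953, 135, 23]; [135, 23, 6]] and Xᵀy = [16146, 2058, 296]ᵀ.
Inverting the 3×3 Gram matrix, [a, b, c]ᵀ = [15806/7935, 3154/2645, -446/7935]ᵀ.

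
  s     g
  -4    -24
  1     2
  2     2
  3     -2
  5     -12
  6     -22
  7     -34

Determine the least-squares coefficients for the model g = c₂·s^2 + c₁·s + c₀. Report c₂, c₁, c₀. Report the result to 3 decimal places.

Compute the Gram sums: Σs^2·s^2 = 4676, Σs^2·s = 656, Σs^2 = 140, Σs·s = 140, Σs = 20, Σ1 = 7.
Right-hand side: Σs^2·g = -3150, Σs·g = -334, Σg = -90.
So XᵀX·[c₂, c₁, c₀]ᵀ = Xᵀg: [[4676, 656, 140]; [656, 140, 20]; [140, 20, 7]]·[c₂, c₁, c₀]ᵀ = [-3150, -334, -90]ᵀ.
Solving the 3×3 system (Gaussian elimination) gives c₂ = -80659/78666, c₁ = 25177/11238, c₀ = 16370/13111.

c₂ = -1.025, c₁ = 2.240, c₀ = 1.249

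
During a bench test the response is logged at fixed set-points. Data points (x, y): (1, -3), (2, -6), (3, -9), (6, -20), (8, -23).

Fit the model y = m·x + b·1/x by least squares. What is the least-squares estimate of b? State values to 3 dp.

b = -0.028

With design matrix A, AᵀA = [[114, 5]; [5, 809/576]] and Aᵀy = [-346, -365/24]ᵀ.
Eliminating b: (809/576)·(row 1) − 5·(row 2) gives (12971/96)·m = (809/576)·(-346) − 5·(-365/24) = -118057/288, so m = -118057/38913.
Then b = ((-365/24) − 5·(-118057/38913))/(809/576) = -360/12971.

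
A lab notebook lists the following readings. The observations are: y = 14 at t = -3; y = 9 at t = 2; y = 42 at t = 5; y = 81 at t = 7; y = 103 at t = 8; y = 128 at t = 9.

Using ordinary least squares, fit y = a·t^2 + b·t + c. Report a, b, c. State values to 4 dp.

a = 1.4983, b = 0.5889, c = 2.1494

The normal system XᵀX·[a, b, c]ᵀ = Xᵀy is [[13780, 1690, 232]; [1690, 232, 28]; [232, 28, 6]]·[a, b, c]ᵀ = [22141, 2729, 377]ᵀ.
Solving the 3×3 system (Gaussian elimination) gives a = 266311/177738, b = 104675/177738, c = 127343/59246.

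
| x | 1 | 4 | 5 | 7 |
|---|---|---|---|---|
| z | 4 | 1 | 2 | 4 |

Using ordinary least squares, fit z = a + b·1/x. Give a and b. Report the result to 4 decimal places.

a = 2.0645, b = 1.7214

The normal system AᵀA·[a, b]ᵀ = Aᵀz is [[4, 223/140]; [223/140, 22009/19600]]·[a, b]ᵀ = [11, 731/140]ᵀ.
Eliminating b: (22009/19600)·(row 1) − (223/140)·(row 2) gives (38307/19600)·a = (22009/19600)·11 − (223/140)·(731/140) = 807/200, so a = 26362/12769.
Then b = ((731/140) − (223/140)·(26362/12769))/(22009/19600) = 21980/12769.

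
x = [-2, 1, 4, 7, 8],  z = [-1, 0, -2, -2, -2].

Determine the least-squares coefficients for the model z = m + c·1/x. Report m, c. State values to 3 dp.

m = -1.559, c = 0.779

Setting ∂/∂m … = 0 gives: 5·m + (57/56)·c = -7;  (57/56)·m + (4229/3136)·c = -15/28.
Eliminating c: (4229/3136)·(row 1) − (57/56)·(row 2) gives (2237/392)·m = (4229/3136)·(-7) − (57/56)·(-15/28) = -27893/3136, so m = -27893/17896.
Then c = ((-15/28) − (57/56)·(-27893/17896))/(4229/3136) = 1743/2237.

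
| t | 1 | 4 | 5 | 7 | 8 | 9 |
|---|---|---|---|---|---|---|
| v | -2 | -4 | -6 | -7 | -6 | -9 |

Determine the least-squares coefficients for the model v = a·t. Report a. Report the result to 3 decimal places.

The normal equations are: 236·a = -226.
(Σt·t = 236, Σt·v = -226.)
Hence a = -226 / 236 ≈ -0.957627.

a = -0.958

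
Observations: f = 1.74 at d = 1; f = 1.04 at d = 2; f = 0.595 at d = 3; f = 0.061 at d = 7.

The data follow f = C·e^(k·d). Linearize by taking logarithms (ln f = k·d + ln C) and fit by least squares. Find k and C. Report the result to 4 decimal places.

Let Y = ln f. Fitting Y = k·d + ln C by least squares:
Sums: Σd = 13.0000, Σ(d)² = 63.0000, Σln f = -2.7230, Σd·ln f = -20.5034.
Normal system: [[63.0000, 13.0000]; [13.0000, 4]]·[k, ln C]ᵀ = [-20.5034, -2.7230]ᵀ.
Slope k = (n·Σd·ln f − Σd·Σln f)/(n·Σ(d)² − (Σd)²) = (4·-20.5034 − 13.0000·-2.7230)/83.0000 = -0.56163; ln C = (Σln f − k·Σd)/n = 1.14455, so C = exp(1.14455) = 3.14102.

k = -0.5616, C = 3.1410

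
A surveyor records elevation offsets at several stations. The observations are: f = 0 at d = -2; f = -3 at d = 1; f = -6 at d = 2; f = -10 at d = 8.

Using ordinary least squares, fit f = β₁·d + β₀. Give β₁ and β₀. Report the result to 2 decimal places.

Normal-equation sums: Σd·d = 73, Σd = 9, Σ1 = 4.
For Mᵀf: Σd·f = -95, Σf = -19.
MᵀM·[β₁, β₀]ᵀ = Mᵀf becomes [[73, 9]; [9, 4]]·[β₁, β₀]ᵀ = [-95, -19]ᵀ.
Δ = 73·4 − 9² = 211.
β₁ = ((-95)·4 − 9·(-19))/211 = -209/211; β₀ = (73·(-19) − 9·(-95))/211 = -532/211.

β₁ = -0.99, β₀ = -2.52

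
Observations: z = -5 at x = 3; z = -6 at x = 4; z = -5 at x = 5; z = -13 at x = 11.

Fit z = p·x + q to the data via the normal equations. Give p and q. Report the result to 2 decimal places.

p = -1.04, q = -1.28

Sums needed: Σx·x = 171, Σx = 23, Σ1 = 4.
Moment sums: Σx·z = -207, Σz = -29.
So AᵀA·[p, q]ᵀ = Aᵀz: [[171, 23]; [23, 4]]·[p, q]ᵀ = [-207, -29]ᵀ.
Eliminating q: 4·(row 1) − 23·(row 2) gives 155·p = 4·(-207) − 23·(-29) = -161, so p = -161/155.
Then q = ((-29) − 23·(-161/155))/4 = -198/155.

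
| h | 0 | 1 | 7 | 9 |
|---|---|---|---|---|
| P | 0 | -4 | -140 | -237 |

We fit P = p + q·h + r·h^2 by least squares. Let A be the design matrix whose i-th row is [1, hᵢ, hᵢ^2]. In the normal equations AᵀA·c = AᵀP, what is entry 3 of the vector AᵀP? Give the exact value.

-26061

Entry 3 ↔ basis h^2, so (AᵀP)_{3} = Σᵢ (h^2)·Pᵢ = (0)·(0) + (1)·(-4) + (49)·(-140) + (81)·(-237) = -26061.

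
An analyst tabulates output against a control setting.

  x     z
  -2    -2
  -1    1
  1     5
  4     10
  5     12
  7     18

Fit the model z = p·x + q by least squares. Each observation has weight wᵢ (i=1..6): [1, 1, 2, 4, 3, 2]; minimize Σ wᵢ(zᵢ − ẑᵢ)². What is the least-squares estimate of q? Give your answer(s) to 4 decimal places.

q = 2.3495

With design matrix A, AᵀWA = [[244, 44]; [44, 13]] and AᵀWz = [605, 121]ᵀ.
Eliminating q: 13·(row 1) − 44·(row 2) gives 1236·p = 13·605 − 44·121 = 2541, so p = 847/412.
Then q = (121 − 44·(847/412))/13 = 242/103.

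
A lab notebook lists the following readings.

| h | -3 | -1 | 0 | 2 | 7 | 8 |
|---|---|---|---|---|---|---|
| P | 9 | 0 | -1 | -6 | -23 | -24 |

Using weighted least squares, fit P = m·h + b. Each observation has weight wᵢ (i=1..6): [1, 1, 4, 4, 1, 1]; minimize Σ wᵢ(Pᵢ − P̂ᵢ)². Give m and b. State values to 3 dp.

Setting ∂/∂m … = 0 gives: 139·m + 19·b = -428;  19·m + 12·b = -66.
Determinant 139·12 − 19² = 1307.
m = ((-428)·12 − 19·(-66))/1307 = -3882/1307; b = (139·(-66) − 19·(-428))/1307 = -1042/1307.

m = -2.970, b = -0.797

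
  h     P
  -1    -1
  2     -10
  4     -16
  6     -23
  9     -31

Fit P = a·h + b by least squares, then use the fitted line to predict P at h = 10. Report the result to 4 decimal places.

P̂ = -34.4069

Normal-equation sums: Σh·h = 138, Σh = 20, Σ1 = 5.
Moment sums: Σh·P = -500, ΣP = -81.
Determinant 138·5 − 20² = 290.
a = ((-500)·5 − 20·(-81))/290 = -88/29; b = (138·(-81) − 20·(-500))/290 = -589/145.
At h = 10: P̂ = (-88/29)·(10) + (-589/145)·(1) = -4989/145.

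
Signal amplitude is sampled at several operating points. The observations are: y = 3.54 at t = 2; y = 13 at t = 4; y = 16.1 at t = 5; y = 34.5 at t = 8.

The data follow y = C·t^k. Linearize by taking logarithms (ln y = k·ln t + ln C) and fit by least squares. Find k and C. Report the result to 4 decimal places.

Taking logs, ln y = k·ln t + ln C, so regress ln y on ln t.
AᵀA = [[9.3166, 5.7683]; [5.7683, 4]], rhs = [16.2676, 10.1489]ᵀ  (here Σln t = 5.7683, Σ(ln t)² = 9.3166, Σln y = 10.1489, Σln t·ln y = 16.2676).
Slope k = (n·Σln t·ln y − Σln t·Σln y)/(n·Σ(ln t)² − (Σln t)²) = (4·16.2676 − 5.7683·10.1489)/3.9930 = 1.63495; ln C = (Σln y − k·Σln t)/n = 0.17948, so C = exp(0.17948) = 1.19660.

k = 1.6350, C = 1.1966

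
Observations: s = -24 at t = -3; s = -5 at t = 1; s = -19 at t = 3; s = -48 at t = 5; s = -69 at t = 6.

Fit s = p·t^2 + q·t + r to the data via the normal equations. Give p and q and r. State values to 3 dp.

p = -1.946, q = 0.858, r = -3.921

Compute the Gram sums: Σt^2·t^2 = 2084, Σt^2·t = 342, Σt^2 = 80, Σt·t = 80, Σt = 12, Σ1 = 5.
And Σt^2·s = -4076, Σt·s = -644, Σs = -165.
Normal equations: [[2084, 342, 80]; [342, 80, 12]; [80, 12, 5]]·[p, q, r]ᵀ = [-4076, -644, -165]ᵀ.
Row-reducing yields p = -45404/23331, q = 6670/7777, r = -13069/3333.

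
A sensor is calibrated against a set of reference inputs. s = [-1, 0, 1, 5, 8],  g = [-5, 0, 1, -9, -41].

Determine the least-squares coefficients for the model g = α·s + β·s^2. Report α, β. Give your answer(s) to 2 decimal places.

α = 3.50, β = -1.08

Entries of MᵀM: Σs·s = 91, Σs·s^2 = 637, Σs^2·s^2 = 4723.
Right-hand side: Σs·g = -367, Σs^2·g = -2853.
Eliminating β: 4723·(row 1) − 637·(row 2) gives 24024·α = 4723·(-367) − 637·(-2853) = 84020, so α = 21005/6006.
Then β = ((-2853) − 637·(21005/6006))/4723 = -71/66.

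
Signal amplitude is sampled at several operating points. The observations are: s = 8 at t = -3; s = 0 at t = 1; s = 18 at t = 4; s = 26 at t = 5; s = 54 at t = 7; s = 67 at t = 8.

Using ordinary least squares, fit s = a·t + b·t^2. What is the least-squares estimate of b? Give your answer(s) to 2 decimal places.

b = 1.02

Compute the Gram sums: Σt·t = 164, Σt·t^2 = 1018, Σt^2·t^2 = 7460.
And Σt·s = 1092, Σt^2·s = 7944.
AᵀA·[a, b]ᵀ = Aᵀs becomes [[164, 1018]; [1018, 7460]]·[a, b]ᵀ = [1092, 7944]ᵀ.
Eliminating b: 7460·(row 1) − 1018·(row 2) gives 187116·a = 7460·1092 − 1018·7944 = 59328, so a = 4944/15593.
Then b = (7944 − 1018·(4944/15593))/7460 = 15930/15593.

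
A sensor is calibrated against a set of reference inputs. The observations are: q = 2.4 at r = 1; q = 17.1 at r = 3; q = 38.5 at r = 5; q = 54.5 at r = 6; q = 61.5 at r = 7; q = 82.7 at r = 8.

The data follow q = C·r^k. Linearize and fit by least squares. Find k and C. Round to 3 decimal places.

Taking logs, ln q = k·ln r + ln C, so regress ln q on ln r.
Σln r = 8.5252, Σ(ln r)² = 15.1183, Σln q = 19.8977, Σln r·ln q = 33.3548.
Equations: 15.1183·k + 8.5252·ln C = 33.3548;  8.5252·k + 6·ln C = 19.8977.
Slope k = (n·Σln r·ln q − Σln r·Σln q)/(n·Σ(ln r)² − (Σln r)²) = (6·33.3548 − 8.5252·19.8977)/18.0313 = 1.69140; ln C = (Σln q − k·Σln r)/n = 0.91303, so C = exp(0.91303) = 2.49187.

k = 1.691, C = 2.492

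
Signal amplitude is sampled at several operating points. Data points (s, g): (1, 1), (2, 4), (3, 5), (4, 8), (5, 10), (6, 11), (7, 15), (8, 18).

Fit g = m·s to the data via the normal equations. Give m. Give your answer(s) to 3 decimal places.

From the data, Σs·s = 204.
Moment sums: Σs·g = 421.
MᵀM·[m]ᵀ = Mᵀg becomes [[204]]·[m]ᵀ = [421]ᵀ.
m = 421/204 = 2.06373.

m = 2.064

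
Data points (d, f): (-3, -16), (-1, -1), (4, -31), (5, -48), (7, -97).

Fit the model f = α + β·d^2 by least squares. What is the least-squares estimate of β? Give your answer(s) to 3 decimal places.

β = -2.004

MᵀM·[α, β]ᵀ = Mᵀf reads: 5·α + 100·β = -193;  100·α + 3364·β = -6594.
(Σ1 = 5, Σd^2 = 100, Σd^2·d^2 = 3364, Σf = -193, Σd^2·f = -6594.)
det = 5·3364 − 100² = 6820.
α = ((-193)·3364 − 100·(-6594))/6820 = 2537/1705; β = (5·(-6594) − 100·(-193))/6820 = -1367/682.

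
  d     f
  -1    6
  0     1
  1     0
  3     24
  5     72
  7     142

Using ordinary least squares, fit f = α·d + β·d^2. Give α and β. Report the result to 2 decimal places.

Sums needed: Σd·d = 85, Σd·d^2 = 495, Σd^2·d^2 = 3109.
And Σd·f = 1420, Σd^2·f = 8980.
Normal equations: [[85, 495]; [495, 3109]]·[α, β]ᵀ = [1420, 8980]ᵀ.
Eliminating β: 3109·(row 1) − 495·(row 2) gives 19240·α = 3109·1420 − 495·8980 = -30320, so α = -758/481.
Then β = (8980 − 495·(-758/481))/3109 = 1510/481.

α = -1.58, β = 3.14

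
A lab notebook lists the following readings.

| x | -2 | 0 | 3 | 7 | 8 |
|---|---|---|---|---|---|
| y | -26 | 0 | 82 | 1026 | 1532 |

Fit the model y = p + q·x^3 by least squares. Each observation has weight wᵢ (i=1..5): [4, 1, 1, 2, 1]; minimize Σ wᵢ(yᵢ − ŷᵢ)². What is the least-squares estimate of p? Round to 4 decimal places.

The normal system AᵀWA·[p, q]ᵀ = AᵀWy is [[9, 1193]; [1193, 498427]]·[p, q]ᵀ = [3562, 1491266]ᵀ.
Eliminating q: 498427·(row 1) − 1193·(row 2) gives 3062594·p = 498427·3562 − 1193·1491266 = -3683364, so p = -1841682/1531297.
Then q = (1491266 − 1193·(-1841682/1531297))/498427 = 4585964/1531297.

p = -1.2027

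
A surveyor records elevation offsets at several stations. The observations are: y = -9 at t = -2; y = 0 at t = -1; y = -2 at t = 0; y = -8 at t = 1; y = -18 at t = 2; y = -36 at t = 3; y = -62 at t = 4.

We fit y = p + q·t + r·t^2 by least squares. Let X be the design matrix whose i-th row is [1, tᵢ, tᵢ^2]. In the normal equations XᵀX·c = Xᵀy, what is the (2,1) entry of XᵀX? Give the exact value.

Row 2 ↔ basis t, column 1 ↔ basis 1, so (XᵀX)_{2,1} = Σᵢ t = (-2)·(1) + (-1)·(1) + (0)·(1) + (1)·(1) + (2)·(1) + (3)·(1) + (4)·(1) = 7.

7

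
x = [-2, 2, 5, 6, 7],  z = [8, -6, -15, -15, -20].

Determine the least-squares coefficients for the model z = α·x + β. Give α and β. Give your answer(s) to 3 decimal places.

Setting ∂/∂α … = 0 gives: 118·α + 18·β = -333;  18·α + 5·β = -48.
Eliminating β: 5·(row 1) − 18·(row 2) gives 266·α = 5·(-333) − 18·(-48) = -801, so α = -801/266.
Then β = ((-48) − 18·(-801/266))/5 = 165/133.

α = -3.011, β = 1.241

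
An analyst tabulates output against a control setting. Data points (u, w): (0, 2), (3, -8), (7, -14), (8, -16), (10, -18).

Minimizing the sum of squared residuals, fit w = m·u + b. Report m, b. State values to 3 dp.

m = -1.957, b = 0.160

With design matrix X, XᵀX = [[222, 28]; [28, 5]] and Xᵀw = [-430, -54]ᵀ.
Eliminating b: 5·(row 1) − 28·(row 2) gives 326·m = 5·(-430) − 28·(-54) = -638, so m = -319/163.
Then b = ((-54) − 28·(-319/163))/5 = 26/163.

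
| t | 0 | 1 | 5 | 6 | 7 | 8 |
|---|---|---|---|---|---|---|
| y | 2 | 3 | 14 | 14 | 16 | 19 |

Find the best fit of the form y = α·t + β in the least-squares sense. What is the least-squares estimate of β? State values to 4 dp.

The normal equations are: 175·α + 27·β = 421;  27·α + 6·β = 68.
det = 175·6 − 27² = 321.
α = (421·6 − 27·68)/321 = 230/107; β = (175·68 − 27·421)/321 = 533/321.

β = 1.6604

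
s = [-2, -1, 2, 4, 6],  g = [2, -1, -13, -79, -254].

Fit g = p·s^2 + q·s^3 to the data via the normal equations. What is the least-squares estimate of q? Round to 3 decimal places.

q = -0.988

Sums needed: Σs^2·s^2 = 1585, Σs^2·s^3 = 8799, Σs^3·s^3 = 50881.
Moment sums: Σs^2·g = -10453, Σs^3·g = -60039.
Eliminating q: 50881·(row 1) − 8799·(row 2) gives 3223984·p = 50881·(-10453) − 8799·(-60039) = -3575932, so p = -893983/805996.
Then q = ((-60039) − 8799·(-893983/805996))/50881 = -796467/805996.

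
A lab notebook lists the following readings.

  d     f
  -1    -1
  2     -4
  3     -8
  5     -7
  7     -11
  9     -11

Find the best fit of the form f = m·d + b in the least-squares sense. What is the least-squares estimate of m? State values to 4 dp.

Sums needed: Σd·d = 169, Σd = 25, Σ1 = 6.
Right-hand side: Σd·f = -242, Σf = -42.
So XᵀX·[m, b]ᵀ = Xᵀf: [[169, 25]; [25, 6]]·[m, b]ᵀ = [-242, -42]ᵀ.
Δ = 169·6 − 25² = 389.
m = ((-242)·6 − 25·(-42))/389 = -402/389; b = (169·(-42) − 25·(-242))/389 = -1048/389.

m = -1.0334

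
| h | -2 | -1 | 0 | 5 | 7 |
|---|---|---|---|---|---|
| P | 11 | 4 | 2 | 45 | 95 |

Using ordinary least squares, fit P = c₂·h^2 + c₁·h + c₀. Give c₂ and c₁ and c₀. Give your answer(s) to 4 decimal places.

XᵀX·[c₂, c₁, c₀]ᵀ = XᵀP reads: 3043·c₂ + 459·c₁ + 79·c₀ = 5828;  459·c₂ + 79·c₁ + 9·c₀ = 864;  79·c₂ + 9·c₁ + 5·c₀ = 157.
(Σh^2·h^2 = 3043, Σh^2·h = 459, Σh^2 = 79, Σh·h = 79, Σh = 9, Σ1 = 5, Σh^2·P = 5828, Σh·P = 864, ΣP = 157.)
Inverting the 3×3 Gram matrix, [c₂, c₁, c₀]ᵀ = [65073/30878, -42399/30878, 8867/15439]ᵀ.

c₂ = 2.1074, c₁ = -1.3731, c₀ = 0.5743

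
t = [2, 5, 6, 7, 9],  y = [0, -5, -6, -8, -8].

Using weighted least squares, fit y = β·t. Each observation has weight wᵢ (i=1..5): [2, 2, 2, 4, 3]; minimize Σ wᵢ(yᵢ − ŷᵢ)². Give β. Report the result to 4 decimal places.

Setting ∂/∂β … = 0 gives: 569·β = -562.
(Σwᵢ·t·t = 569, Σwᵢ·t·y = -562.)
β = (-562)/569 = -0.987698.

β = -0.9877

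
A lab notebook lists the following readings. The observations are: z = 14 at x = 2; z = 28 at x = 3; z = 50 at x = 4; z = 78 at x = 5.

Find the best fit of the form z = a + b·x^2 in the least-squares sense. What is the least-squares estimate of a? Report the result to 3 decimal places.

Compute the Gram sums: Σ1 = 4, Σx^2 = 54, Σx^2·x^2 = 978.
Right-hand side: Σz = 170, Σx^2·z = 3058.
Normal equations: [[4, 54]; [54, 978]]·[a, b]ᵀ = [170, 3058]ᵀ.
Determinant 4·978 − 54² = 996.
a = (170·978 − 54·3058)/996 = 94/83; b = (4·3058 − 54·170)/996 = 763/249.

a = 1.133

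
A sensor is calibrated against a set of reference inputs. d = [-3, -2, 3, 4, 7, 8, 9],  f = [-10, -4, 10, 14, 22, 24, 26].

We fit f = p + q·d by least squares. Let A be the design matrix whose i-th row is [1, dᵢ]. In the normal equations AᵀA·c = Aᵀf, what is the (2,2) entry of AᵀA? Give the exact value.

232

Row 2 ↔ basis d, column 2 ↔ basis d, so (AᵀA)_{2,2} = Σᵢ (d)·(d) = (-3)·(-3) + (-2)·(-2) + (3)·(3) + (4)·(4) + (7)·(7) + (8)·(8) + (9)·(9) = 232.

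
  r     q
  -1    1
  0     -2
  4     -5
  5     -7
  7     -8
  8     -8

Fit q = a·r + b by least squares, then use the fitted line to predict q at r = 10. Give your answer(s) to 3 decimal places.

Setting ∂/∂a … = 0 gives: 155·a + 23·b = -176;  23·a + 6·b = -29.
Eliminating b: 6·(row 1) − 23·(row 2) gives 401·a = 6·(-176) − 23·(-29) = -389, so a = -389/401.
Then b = ((-29) − 23·(-389/401))/6 = -447/401.
At r = 10: q̂ = (-389/401)·(10) + (-447/401)·(1) = -4337/401.

q̂ = -10.815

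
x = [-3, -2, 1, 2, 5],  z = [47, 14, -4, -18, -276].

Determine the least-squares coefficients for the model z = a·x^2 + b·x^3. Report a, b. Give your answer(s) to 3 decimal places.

The normal system AᵀA·[a, b]ᵀ = Aᵀz is [[739, 2883]; [2883, 16483]]·[a, b]ᵀ = [-6497, -36029]ᵀ.
Δ = 739·16483 − 2883² = 3869248.
a = ((-6497)·16483 − 2883·(-36029))/3869248 = -804611/967312; b = (739·(-36029) − 2883·(-6497))/3869248 = -1973645/967312.

a = -0.832, b = -2.040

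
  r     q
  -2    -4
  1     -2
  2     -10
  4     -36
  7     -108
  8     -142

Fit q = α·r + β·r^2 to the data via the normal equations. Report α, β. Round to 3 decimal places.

Compute the Gram sums: Σr·r = 138, Σr·r^2 = 920, Σr^2·r^2 = 6786.
For Mᵀq: Σr·q = -2050, Σr^2·q = -15014.
So MᵀM·[α, β]ᵀ = Mᵀq: [[138, 920]; [920, 6786]]·[α, β]ᵀ = [-2050, -15014]ᵀ.
Determinant 138·6786 − 920² = 90068.
α = ((-2050)·6786 − 920·(-15014))/90068 = -24605/22517; β = (138·(-15014) − 920·(-2050))/90068 = -2021/979.

α = -1.093, β = -2.064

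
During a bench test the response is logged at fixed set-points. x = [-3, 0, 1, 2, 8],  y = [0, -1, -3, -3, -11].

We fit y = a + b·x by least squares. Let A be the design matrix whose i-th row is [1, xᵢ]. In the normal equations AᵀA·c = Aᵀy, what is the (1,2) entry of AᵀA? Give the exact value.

8

Row 1 ↔ basis 1, column 2 ↔ basis x, so (AᵀA)_{1,2} = Σᵢ x = (1)·(-3) + (1)·(0) + (1)·(1) + (1)·(2) + (1)·(8) = 8.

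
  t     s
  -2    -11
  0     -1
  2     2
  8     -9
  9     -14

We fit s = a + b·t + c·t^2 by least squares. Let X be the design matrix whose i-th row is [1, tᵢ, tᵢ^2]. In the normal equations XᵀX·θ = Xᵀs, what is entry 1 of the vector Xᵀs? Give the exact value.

-33

Entry 1 ↔ basis 1, so (Xᵀs)_{1} = Σᵢ sᵢ = (1)·(-11) + (1)·(-1) + (1)·(2) + (1)·(-9) + (1)·(-14) = -33.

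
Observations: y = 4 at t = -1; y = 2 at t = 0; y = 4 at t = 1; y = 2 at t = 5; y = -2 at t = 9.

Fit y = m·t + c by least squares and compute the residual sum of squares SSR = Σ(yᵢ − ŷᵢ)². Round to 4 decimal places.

The normal system XᵀX·[m, c]ᵀ = Xᵀy is [[108, 14]; [14, 5]]·[m, c]ᵀ = [-8, 10]ᵀ.
Eliminating c: 5·(row 1) − 14·(row 2) gives 344·m = 5·(-8) − 14·10 = -180, so m = -45/86.
Then c = (10 − 14·(-45/86))/5 = 149/43.
Residuals: 1/86, -63/43, 91/86, 99/86, -65/86; SSR = 222/43.

SSR = 5.1628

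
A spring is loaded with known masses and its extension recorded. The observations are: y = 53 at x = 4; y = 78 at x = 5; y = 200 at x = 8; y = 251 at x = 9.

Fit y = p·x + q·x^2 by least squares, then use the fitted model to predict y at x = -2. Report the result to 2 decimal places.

ŷ = 10.17

The normal equations are: 186·p + 1430·q = 4461;  1430·p + 11538·q = 35929.
det = 186·11538 − 1430² = 101168.
p = (4461·11538 − 1430·35929)/101168 = 23137/25292; q = (186·35929 − 1430·4461)/101168 = 75891/25292.
At x = -2: ŷ = (23137/25292)·(-2) + (75891/25292)·(4) = 128645/12646.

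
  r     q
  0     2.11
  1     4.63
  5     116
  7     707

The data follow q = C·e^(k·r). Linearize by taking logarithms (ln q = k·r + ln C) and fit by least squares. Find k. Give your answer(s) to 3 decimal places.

k = 0.826

Let Y = ln q. Fitting Y = k·r + ln C by least squares:
Sums: Σr = 13.0000, Σ(r)² = 75.0000, Σln q = 13.5939, Σr·ln q = 71.2277.
Normal system: [[75.0000, 13.0000]; [13.0000, 4]]·[k, ln C]ᵀ = [71.2277, 13.5939]ᵀ.
Slope k = (n·Σr·ln q − Σr·Σln q)/(n·Σ(r)² − (Σr)²) = (4·71.2277 − 13.0000·13.5939)/131.0000 = 0.82588; ln C = (Σln q − k·Σr)/n = 0.71435.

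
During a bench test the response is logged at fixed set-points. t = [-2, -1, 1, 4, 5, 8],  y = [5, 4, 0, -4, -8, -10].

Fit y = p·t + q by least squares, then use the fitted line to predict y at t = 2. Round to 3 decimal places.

Sums needed: Σt·t = 111, Σt = 15, Σ1 = 6.
Moment sums: Σt·y = -150, Σy = -13.
Determinant 111·6 − 15² = 441.
p = ((-150)·6 − 15·(-13))/441 = -235/147; q = (111·(-13) − 15·(-150))/441 = 269/147.
At t = 2: ŷ = (-235/147)·(2) + (269/147)·(1) = -67/49.

ŷ = -1.367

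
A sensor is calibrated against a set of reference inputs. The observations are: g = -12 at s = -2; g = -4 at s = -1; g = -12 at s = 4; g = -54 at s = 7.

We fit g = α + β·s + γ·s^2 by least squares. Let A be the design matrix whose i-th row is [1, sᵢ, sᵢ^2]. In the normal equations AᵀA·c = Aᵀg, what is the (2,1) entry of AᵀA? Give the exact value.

8

Row 2 ↔ basis s, column 1 ↔ basis 1, so (AᵀA)_{2,1} = Σᵢ s = (-2)·(1) + (-1)·(1) + (4)·(1) + (7)·(1) = 8.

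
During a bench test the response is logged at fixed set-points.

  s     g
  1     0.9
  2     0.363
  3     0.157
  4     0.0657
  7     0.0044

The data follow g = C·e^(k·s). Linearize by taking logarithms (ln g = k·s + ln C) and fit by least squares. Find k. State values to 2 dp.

Let Y = ln g. Fitting Y = k·s + ln C by least squares:
Σs = 17.0000, Σ(s)² = 79.0000, Σln g = -11.1190, Σs·ln g = -56.5603.
Equations: 79.0000·k + 17.0000·ln C = -56.5603;  17.0000·k + 5·ln C = -11.1190.
Δ = 79.0000·5 − (17.0000)² = 106.0000; k = (-56.5603·5 − 17.0000·-11.1190)/106.0000 = -0.88470, ln C = (79.0000·-11.1190 − 17.0000·-56.5603)/106.0000 = 0.78416.

k = -0.88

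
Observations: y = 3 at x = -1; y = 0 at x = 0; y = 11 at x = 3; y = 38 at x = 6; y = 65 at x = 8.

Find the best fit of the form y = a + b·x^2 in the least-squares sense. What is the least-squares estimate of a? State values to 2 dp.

Forming MᵀM = [[5, 110]; [110, 5474]] and Mᵀy = [117, 5630]ᵀ gives MᵀM·[a, b]ᵀ = Mᵀy.
det = 5·5474 − 110² = 15270.
a = (117·5474 − 110·5630)/15270 = 10579/7635; b = (5·5630 − 110·117)/15270 = 1528/1527.

a = 1.39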